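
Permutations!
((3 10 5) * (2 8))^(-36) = (10)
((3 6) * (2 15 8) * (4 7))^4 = (2 15 8)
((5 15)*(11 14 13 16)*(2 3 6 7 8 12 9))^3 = ((2 3 6 7 8 12 9)(5 15)(11 14 13 16))^3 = (2 7 9 6 12 3 8)(5 15)(11 16 13 14)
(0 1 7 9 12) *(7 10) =(0 1 10 7 9 12) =[1, 10, 2, 3, 4, 5, 6, 9, 8, 12, 7, 11, 0]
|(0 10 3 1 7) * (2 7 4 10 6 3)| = |(0 6 3 1 4 10 2 7)| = 8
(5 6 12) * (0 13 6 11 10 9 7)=(0 13 6 12 5 11 10 9 7)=[13, 1, 2, 3, 4, 11, 12, 0, 8, 7, 9, 10, 5, 6]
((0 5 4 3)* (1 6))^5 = (0 5 4 3)(1 6)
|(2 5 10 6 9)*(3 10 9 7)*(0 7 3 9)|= |(0 7 9 2 5)(3 10 6)|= 15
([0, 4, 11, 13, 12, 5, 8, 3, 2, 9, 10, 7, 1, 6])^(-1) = [0, 12, 8, 7, 1, 5, 13, 11, 6, 9, 10, 2, 4, 3]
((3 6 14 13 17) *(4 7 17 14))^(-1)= ((3 6 4 7 17)(13 14))^(-1)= (3 17 7 4 6)(13 14)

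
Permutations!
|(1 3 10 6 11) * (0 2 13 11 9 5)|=|(0 2 13 11 1 3 10 6 9 5)|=10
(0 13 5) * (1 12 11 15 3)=(0 13 5)(1 12 11 15 3)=[13, 12, 2, 1, 4, 0, 6, 7, 8, 9, 10, 15, 11, 5, 14, 3]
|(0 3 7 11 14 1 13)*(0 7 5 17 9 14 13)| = |(0 3 5 17 9 14 1)(7 11 13)| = 21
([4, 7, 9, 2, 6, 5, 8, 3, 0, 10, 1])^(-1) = (0 8 6 4)(1 10 9 2 3 7)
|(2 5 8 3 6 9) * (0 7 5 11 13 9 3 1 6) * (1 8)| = 12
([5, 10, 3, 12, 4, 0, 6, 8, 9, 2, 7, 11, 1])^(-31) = (0 5)(1 10 7 8 9 2 3 12)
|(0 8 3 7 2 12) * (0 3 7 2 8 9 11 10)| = 12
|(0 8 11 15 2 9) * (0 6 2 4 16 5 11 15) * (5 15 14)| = |(0 8 14 5 11)(2 9 6)(4 16 15)| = 15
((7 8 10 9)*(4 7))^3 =(4 10 7 9 8) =((4 7 8 10 9))^3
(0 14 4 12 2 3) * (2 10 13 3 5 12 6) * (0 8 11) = [14, 1, 5, 8, 6, 12, 2, 7, 11, 9, 13, 0, 10, 3, 4] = (0 14 4 6 2 5 12 10 13 3 8 11)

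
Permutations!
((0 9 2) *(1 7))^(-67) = (0 2 9)(1 7)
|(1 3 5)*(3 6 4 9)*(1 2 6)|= 6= |(2 6 4 9 3 5)|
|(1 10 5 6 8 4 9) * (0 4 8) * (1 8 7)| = 9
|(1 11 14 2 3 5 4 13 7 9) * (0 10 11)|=12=|(0 10 11 14 2 3 5 4 13 7 9 1)|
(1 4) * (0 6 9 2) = (0 6 9 2)(1 4) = [6, 4, 0, 3, 1, 5, 9, 7, 8, 2]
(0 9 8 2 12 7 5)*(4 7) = (0 9 8 2 12 4 7 5) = [9, 1, 12, 3, 7, 0, 6, 5, 2, 8, 10, 11, 4]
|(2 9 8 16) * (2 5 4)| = |(2 9 8 16 5 4)| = 6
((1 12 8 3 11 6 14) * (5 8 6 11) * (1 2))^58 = ((1 12 6 14 2)(3 5 8))^58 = (1 14 12 2 6)(3 5 8)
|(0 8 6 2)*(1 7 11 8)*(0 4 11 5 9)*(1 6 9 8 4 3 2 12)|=8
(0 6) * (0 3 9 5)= (0 6 3 9 5)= [6, 1, 2, 9, 4, 0, 3, 7, 8, 5]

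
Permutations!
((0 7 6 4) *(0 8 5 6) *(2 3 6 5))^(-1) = (0 7)(2 8 4 6 3)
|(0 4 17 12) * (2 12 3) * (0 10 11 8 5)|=10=|(0 4 17 3 2 12 10 11 8 5)|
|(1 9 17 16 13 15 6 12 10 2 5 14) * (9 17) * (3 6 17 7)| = 36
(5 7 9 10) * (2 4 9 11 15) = (2 4 9 10 5 7 11 15) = [0, 1, 4, 3, 9, 7, 6, 11, 8, 10, 5, 15, 12, 13, 14, 2]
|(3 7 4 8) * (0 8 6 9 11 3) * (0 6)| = |(0 8 6 9 11 3 7 4)| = 8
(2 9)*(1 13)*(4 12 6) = (1 13)(2 9)(4 12 6) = [0, 13, 9, 3, 12, 5, 4, 7, 8, 2, 10, 11, 6, 1]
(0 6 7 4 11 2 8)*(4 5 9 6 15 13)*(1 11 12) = [15, 11, 8, 3, 12, 9, 7, 5, 0, 6, 10, 2, 1, 4, 14, 13] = (0 15 13 4 12 1 11 2 8)(5 9 6 7)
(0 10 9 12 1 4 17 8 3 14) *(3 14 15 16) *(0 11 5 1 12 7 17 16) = [10, 4, 2, 15, 16, 1, 6, 17, 14, 7, 9, 5, 12, 13, 11, 0, 3, 8] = (0 10 9 7 17 8 14 11 5 1 4 16 3 15)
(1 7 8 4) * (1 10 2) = (1 7 8 4 10 2) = [0, 7, 1, 3, 10, 5, 6, 8, 4, 9, 2]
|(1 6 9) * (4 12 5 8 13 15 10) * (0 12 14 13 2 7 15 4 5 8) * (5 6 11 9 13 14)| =|(0 12 8 2 7 15 10 6 13 4 5)(1 11 9)| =33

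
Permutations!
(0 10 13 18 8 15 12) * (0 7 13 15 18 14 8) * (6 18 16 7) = (0 10 15 12 6 18)(7 13 14 8 16) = [10, 1, 2, 3, 4, 5, 18, 13, 16, 9, 15, 11, 6, 14, 8, 12, 7, 17, 0]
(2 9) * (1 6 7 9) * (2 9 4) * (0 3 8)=(9)(0 3 8)(1 6 7 4 2)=[3, 6, 1, 8, 2, 5, 7, 4, 0, 9]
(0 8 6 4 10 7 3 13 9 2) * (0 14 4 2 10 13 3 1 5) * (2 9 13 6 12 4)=(0 8 12 4 6 9 10 7 1 5)(2 14)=[8, 5, 14, 3, 6, 0, 9, 1, 12, 10, 7, 11, 4, 13, 2]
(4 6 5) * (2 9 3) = (2 9 3)(4 6 5) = [0, 1, 9, 2, 6, 4, 5, 7, 8, 3]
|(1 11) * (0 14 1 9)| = 5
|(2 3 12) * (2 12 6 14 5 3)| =|(3 6 14 5)| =4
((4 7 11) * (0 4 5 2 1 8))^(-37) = (0 11 1 4 5 8 7 2)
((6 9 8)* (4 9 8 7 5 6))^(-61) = (4 8 6 5 7 9)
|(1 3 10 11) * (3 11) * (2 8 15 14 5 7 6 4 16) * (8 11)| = |(1 8 15 14 5 7 6 4 16 2 11)(3 10)| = 22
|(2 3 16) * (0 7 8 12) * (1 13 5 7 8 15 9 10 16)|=30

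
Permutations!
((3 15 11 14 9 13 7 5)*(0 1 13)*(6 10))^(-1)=(0 9 14 11 15 3 5 7 13 1)(6 10)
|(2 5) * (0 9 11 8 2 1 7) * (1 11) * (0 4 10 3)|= 28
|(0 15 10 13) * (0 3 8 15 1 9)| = |(0 1 9)(3 8 15 10 13)| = 15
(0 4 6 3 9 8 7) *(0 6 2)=(0 4 2)(3 9 8 7 6)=[4, 1, 0, 9, 2, 5, 3, 6, 7, 8]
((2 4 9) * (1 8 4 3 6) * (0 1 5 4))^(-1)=((0 1 8)(2 3 6 5 4 9))^(-1)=(0 8 1)(2 9 4 5 6 3)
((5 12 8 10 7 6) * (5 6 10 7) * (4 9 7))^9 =((4 9 7 10 5 12 8))^9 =(4 7 5 8 9 10 12)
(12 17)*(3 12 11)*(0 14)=(0 14)(3 12 17 11)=[14, 1, 2, 12, 4, 5, 6, 7, 8, 9, 10, 3, 17, 13, 0, 15, 16, 11]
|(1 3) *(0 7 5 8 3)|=6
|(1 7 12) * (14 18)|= 6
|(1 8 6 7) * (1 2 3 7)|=|(1 8 6)(2 3 7)|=3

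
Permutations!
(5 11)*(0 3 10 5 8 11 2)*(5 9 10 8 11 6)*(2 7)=[3, 1, 0, 8, 4, 7, 5, 2, 6, 10, 9, 11]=(11)(0 3 8 6 5 7 2)(9 10)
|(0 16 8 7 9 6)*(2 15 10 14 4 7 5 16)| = 9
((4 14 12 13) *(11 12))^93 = (4 12 14 13 11)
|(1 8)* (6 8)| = 3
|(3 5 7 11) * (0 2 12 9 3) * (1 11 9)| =|(0 2 12 1 11)(3 5 7 9)| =20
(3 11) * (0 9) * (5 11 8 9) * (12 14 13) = (0 5 11 3 8 9)(12 14 13) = [5, 1, 2, 8, 4, 11, 6, 7, 9, 0, 10, 3, 14, 12, 13]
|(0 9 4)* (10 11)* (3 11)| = |(0 9 4)(3 11 10)| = 3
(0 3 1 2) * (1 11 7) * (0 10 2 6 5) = [3, 6, 10, 11, 4, 0, 5, 1, 8, 9, 2, 7] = (0 3 11 7 1 6 5)(2 10)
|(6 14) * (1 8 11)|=6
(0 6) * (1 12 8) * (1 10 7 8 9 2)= [6, 12, 1, 3, 4, 5, 0, 8, 10, 2, 7, 11, 9]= (0 6)(1 12 9 2)(7 8 10)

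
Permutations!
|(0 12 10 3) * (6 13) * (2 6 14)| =4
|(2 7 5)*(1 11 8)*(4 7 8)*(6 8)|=|(1 11 4 7 5 2 6 8)|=8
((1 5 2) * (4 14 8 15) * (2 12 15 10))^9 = (15)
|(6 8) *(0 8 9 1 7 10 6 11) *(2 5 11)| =5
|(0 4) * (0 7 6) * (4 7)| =3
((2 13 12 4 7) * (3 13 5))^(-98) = (13)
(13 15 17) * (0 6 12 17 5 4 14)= (0 6 12 17 13 15 5 4 14)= [6, 1, 2, 3, 14, 4, 12, 7, 8, 9, 10, 11, 17, 15, 0, 5, 16, 13]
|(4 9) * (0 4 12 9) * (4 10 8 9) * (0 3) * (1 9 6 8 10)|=6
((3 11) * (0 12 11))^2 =(0 11)(3 12)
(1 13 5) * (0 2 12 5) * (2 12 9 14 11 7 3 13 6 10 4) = (0 12 5 1 6 10 4 2 9 14 11 7 3 13) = [12, 6, 9, 13, 2, 1, 10, 3, 8, 14, 4, 7, 5, 0, 11]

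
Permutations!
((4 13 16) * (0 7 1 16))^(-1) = (0 13 4 16 1 7)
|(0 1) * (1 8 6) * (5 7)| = |(0 8 6 1)(5 7)| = 4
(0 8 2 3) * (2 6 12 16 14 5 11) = (0 8 6 12 16 14 5 11 2 3) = [8, 1, 3, 0, 4, 11, 12, 7, 6, 9, 10, 2, 16, 13, 5, 15, 14]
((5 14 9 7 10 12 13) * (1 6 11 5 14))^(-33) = (1 5 11 6)(7 13)(9 12)(10 14) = ((1 6 11 5)(7 10 12 13 14 9))^(-33)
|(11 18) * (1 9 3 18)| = |(1 9 3 18 11)| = 5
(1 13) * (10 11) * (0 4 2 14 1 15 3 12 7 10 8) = (0 4 2 14 1 13 15 3 12 7 10 11 8) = [4, 13, 14, 12, 2, 5, 6, 10, 0, 9, 11, 8, 7, 15, 1, 3]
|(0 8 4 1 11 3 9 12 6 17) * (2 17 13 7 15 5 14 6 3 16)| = |(0 8 4 1 11 16 2 17)(3 9 12)(5 14 6 13 7 15)| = 24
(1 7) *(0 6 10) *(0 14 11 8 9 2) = [6, 7, 0, 3, 4, 5, 10, 1, 9, 2, 14, 8, 12, 13, 11] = (0 6 10 14 11 8 9 2)(1 7)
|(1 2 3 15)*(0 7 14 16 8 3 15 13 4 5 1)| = 12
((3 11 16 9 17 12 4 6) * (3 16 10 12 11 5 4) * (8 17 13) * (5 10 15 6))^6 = ((3 10 12)(4 5)(6 16 9 13 8 17 11 15))^6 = (6 11 8 9)(13 16 15 17)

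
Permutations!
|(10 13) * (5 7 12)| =|(5 7 12)(10 13)| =6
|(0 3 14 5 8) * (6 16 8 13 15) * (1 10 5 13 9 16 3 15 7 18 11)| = |(0 15 6 3 14 13 7 18 11 1 10 5 9 16 8)| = 15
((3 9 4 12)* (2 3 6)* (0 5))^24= (12)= ((0 5)(2 3 9 4 12 6))^24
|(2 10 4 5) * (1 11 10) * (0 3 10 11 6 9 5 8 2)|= 10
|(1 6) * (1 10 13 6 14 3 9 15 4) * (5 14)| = 21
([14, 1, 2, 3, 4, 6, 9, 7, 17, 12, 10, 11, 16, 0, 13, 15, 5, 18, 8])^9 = (18)(5 16 12 9 6)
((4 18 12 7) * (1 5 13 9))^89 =((1 5 13 9)(4 18 12 7))^89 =(1 5 13 9)(4 18 12 7)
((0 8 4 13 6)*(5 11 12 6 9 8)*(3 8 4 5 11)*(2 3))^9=(13)(0 11 12 6)(2 3 8 5)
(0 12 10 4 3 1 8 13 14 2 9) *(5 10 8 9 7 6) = [12, 9, 7, 1, 3, 10, 5, 6, 13, 0, 4, 11, 8, 14, 2] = (0 12 8 13 14 2 7 6 5 10 4 3 1 9)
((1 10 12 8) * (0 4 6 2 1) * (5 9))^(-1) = ((0 4 6 2 1 10 12 8)(5 9))^(-1) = (0 8 12 10 1 2 6 4)(5 9)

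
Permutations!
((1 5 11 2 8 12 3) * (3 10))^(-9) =((1 5 11 2 8 12 10 3))^(-9) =(1 3 10 12 8 2 11 5)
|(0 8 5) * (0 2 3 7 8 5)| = 6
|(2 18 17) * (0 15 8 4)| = 12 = |(0 15 8 4)(2 18 17)|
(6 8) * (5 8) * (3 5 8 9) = (3 5 9)(6 8) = [0, 1, 2, 5, 4, 9, 8, 7, 6, 3]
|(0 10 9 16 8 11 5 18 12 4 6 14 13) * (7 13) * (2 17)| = |(0 10 9 16 8 11 5 18 12 4 6 14 7 13)(2 17)| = 14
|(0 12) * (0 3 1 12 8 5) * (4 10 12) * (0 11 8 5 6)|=|(0 5 11 8 6)(1 4 10 12 3)|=5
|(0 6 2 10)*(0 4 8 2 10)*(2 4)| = 4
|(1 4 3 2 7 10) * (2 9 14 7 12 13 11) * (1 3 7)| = 28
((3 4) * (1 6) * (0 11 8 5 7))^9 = ((0 11 8 5 7)(1 6)(3 4))^9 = (0 7 5 8 11)(1 6)(3 4)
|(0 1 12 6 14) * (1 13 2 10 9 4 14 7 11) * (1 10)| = 12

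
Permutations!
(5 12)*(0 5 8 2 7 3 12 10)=(0 5 10)(2 7 3 12 8)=[5, 1, 7, 12, 4, 10, 6, 3, 2, 9, 0, 11, 8]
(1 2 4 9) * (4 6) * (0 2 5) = (0 2 6 4 9 1 5) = [2, 5, 6, 3, 9, 0, 4, 7, 8, 1]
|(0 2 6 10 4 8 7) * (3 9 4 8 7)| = |(0 2 6 10 8 3 9 4 7)| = 9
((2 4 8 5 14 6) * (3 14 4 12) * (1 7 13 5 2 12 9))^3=(1 5 2 7 4 9 13 8)(3 12 6 14)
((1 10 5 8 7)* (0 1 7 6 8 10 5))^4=(10)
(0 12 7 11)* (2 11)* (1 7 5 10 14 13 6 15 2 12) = (0 1 7 12 5 10 14 13 6 15 2 11) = [1, 7, 11, 3, 4, 10, 15, 12, 8, 9, 14, 0, 5, 6, 13, 2]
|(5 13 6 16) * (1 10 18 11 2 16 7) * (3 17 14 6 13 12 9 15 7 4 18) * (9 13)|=17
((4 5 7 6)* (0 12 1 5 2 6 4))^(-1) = ((0 12 1 5 7 4 2 6))^(-1) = (0 6 2 4 7 5 1 12)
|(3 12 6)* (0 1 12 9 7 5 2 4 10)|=11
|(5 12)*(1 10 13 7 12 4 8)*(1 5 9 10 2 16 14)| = |(1 2 16 14)(4 8 5)(7 12 9 10 13)| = 60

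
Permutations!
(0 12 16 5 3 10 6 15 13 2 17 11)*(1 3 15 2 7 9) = (0 12 16 5 15 13 7 9 1 3 10 6 2 17 11) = [12, 3, 17, 10, 4, 15, 2, 9, 8, 1, 6, 0, 16, 7, 14, 13, 5, 11]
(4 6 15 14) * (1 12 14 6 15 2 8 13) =(1 12 14 4 15 6 2 8 13) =[0, 12, 8, 3, 15, 5, 2, 7, 13, 9, 10, 11, 14, 1, 4, 6]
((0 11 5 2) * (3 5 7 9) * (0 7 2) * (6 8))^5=((0 11 2 7 9 3 5)(6 8))^5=(0 3 7 11 5 9 2)(6 8)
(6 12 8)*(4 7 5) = (4 7 5)(6 12 8) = [0, 1, 2, 3, 7, 4, 12, 5, 6, 9, 10, 11, 8]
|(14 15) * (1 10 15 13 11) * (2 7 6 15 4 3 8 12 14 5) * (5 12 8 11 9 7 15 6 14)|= 20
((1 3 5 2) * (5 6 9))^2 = (1 6 5)(2 3 9)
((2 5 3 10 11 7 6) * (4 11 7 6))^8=((2 5 3 10 7 4 11 6))^8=(11)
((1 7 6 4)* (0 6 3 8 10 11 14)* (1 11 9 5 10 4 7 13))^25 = ((0 6 7 3 8 4 11 14)(1 13)(5 10 9))^25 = (0 6 7 3 8 4 11 14)(1 13)(5 10 9)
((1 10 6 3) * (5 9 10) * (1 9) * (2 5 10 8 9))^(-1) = ((1 10 6 3 2 5)(8 9))^(-1) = (1 5 2 3 6 10)(8 9)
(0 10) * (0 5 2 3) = (0 10 5 2 3) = [10, 1, 3, 0, 4, 2, 6, 7, 8, 9, 5]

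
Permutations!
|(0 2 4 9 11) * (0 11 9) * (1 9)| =6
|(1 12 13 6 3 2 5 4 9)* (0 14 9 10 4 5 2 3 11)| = 8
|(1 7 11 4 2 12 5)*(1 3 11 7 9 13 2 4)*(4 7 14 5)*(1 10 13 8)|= 30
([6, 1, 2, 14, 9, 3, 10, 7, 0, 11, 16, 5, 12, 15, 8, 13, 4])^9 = (0 14 5 9 16 6 8 3 11 4 10)(13 15)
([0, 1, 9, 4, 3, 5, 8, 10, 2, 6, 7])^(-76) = [0, 1, 2, 3, 4, 5, 6, 7, 8, 9, 10]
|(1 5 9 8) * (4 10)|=4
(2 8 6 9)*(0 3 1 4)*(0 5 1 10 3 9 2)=(0 9)(1 4 5)(2 8 6)(3 10)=[9, 4, 8, 10, 5, 1, 2, 7, 6, 0, 3]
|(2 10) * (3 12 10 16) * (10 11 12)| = |(2 16 3 10)(11 12)| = 4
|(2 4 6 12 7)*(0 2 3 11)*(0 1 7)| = 20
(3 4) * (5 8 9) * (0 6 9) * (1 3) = (0 6 9 5 8)(1 3 4) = [6, 3, 2, 4, 1, 8, 9, 7, 0, 5]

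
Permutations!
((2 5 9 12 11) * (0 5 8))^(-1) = ((0 5 9 12 11 2 8))^(-1) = (0 8 2 11 12 9 5)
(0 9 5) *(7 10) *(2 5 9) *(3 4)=(0 2 5)(3 4)(7 10)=[2, 1, 5, 4, 3, 0, 6, 10, 8, 9, 7]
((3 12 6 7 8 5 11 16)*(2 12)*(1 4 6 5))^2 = (1 6 8 4 7)(2 5 16)(3 12 11)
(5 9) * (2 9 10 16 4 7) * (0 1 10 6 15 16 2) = (0 1 10 2 9 5 6 15 16 4 7) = [1, 10, 9, 3, 7, 6, 15, 0, 8, 5, 2, 11, 12, 13, 14, 16, 4]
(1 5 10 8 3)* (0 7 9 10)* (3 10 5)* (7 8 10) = (10)(0 8 7 9 5)(1 3) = [8, 3, 2, 1, 4, 0, 6, 9, 7, 5, 10]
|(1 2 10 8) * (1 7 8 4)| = 4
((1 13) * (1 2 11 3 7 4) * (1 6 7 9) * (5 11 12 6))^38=(1 7 9 6 3 12 11 2 5 13 4)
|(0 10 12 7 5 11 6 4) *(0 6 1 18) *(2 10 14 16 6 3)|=14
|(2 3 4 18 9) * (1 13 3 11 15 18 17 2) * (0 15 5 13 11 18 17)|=|(0 15 17 2 18 9 1 11 5 13 3 4)|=12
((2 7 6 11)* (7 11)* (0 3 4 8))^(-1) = ((0 3 4 8)(2 11)(6 7))^(-1) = (0 8 4 3)(2 11)(6 7)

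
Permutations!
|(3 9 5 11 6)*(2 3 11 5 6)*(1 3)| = 6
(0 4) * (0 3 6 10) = [4, 1, 2, 6, 3, 5, 10, 7, 8, 9, 0] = (0 4 3 6 10)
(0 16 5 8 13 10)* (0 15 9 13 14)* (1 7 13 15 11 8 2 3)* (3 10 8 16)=(0 3 1 7 13 8 14)(2 10 11 16 5)(9 15)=[3, 7, 10, 1, 4, 2, 6, 13, 14, 15, 11, 16, 12, 8, 0, 9, 5]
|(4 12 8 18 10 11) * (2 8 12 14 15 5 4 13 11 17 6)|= |(2 8 18 10 17 6)(4 14 15 5)(11 13)|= 12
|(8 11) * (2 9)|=|(2 9)(8 11)|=2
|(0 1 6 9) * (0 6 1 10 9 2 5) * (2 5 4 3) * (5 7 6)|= |(0 10 9 5)(2 4 3)(6 7)|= 12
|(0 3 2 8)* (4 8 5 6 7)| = |(0 3 2 5 6 7 4 8)| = 8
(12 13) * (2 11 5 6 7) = (2 11 5 6 7)(12 13) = [0, 1, 11, 3, 4, 6, 7, 2, 8, 9, 10, 5, 13, 12]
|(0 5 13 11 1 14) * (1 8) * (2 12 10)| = |(0 5 13 11 8 1 14)(2 12 10)| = 21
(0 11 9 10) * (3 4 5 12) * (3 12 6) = (12)(0 11 9 10)(3 4 5 6) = [11, 1, 2, 4, 5, 6, 3, 7, 8, 10, 0, 9, 12]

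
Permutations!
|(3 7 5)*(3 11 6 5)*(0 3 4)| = 12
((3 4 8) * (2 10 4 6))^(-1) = ((2 10 4 8 3 6))^(-1) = (2 6 3 8 4 10)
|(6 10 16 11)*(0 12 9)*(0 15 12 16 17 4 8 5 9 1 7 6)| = |(0 16 11)(1 7 6 10 17 4 8 5 9 15 12)| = 33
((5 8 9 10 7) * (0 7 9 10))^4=(0 10 5)(7 9 8)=((0 7 5 8 10 9))^4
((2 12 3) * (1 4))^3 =((1 4)(2 12 3))^3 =(12)(1 4)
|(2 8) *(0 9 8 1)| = |(0 9 8 2 1)| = 5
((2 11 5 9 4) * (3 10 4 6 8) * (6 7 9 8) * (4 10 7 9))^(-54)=((2 11 5 8 3 7 4))^(-54)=(2 5 3 4 11 8 7)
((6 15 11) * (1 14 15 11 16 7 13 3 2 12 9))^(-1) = ((1 14 15 16 7 13 3 2 12 9)(6 11))^(-1) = (1 9 12 2 3 13 7 16 15 14)(6 11)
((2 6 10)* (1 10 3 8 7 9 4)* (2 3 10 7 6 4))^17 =((1 7 9 2 4)(3 8 6 10))^17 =(1 9 4 7 2)(3 8 6 10)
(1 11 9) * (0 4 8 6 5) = (0 4 8 6 5)(1 11 9) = [4, 11, 2, 3, 8, 0, 5, 7, 6, 1, 10, 9]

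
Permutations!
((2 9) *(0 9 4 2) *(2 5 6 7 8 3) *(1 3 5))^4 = ((0 9)(1 3 2 4)(5 6 7 8))^4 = (9)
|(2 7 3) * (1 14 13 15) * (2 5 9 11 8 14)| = |(1 2 7 3 5 9 11 8 14 13 15)| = 11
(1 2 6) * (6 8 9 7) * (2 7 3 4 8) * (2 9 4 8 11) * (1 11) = (1 7 6 11 2 9 3 8 4) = [0, 7, 9, 8, 1, 5, 11, 6, 4, 3, 10, 2]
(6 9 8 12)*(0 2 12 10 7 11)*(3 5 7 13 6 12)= (0 2 3 5 7 11)(6 9 8 10 13)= [2, 1, 3, 5, 4, 7, 9, 11, 10, 8, 13, 0, 12, 6]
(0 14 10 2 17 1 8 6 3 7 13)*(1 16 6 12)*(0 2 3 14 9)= (0 9)(1 8 12)(2 17 16 6 14 10 3 7 13)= [9, 8, 17, 7, 4, 5, 14, 13, 12, 0, 3, 11, 1, 2, 10, 15, 6, 16]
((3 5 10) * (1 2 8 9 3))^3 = ((1 2 8 9 3 5 10))^3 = (1 9 10 8 5 2 3)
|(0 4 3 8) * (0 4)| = |(3 8 4)| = 3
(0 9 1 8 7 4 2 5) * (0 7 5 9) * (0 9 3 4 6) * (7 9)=(0 7 6)(1 8 5 9)(2 3 4)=[7, 8, 3, 4, 2, 9, 0, 6, 5, 1]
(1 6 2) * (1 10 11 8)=(1 6 2 10 11 8)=[0, 6, 10, 3, 4, 5, 2, 7, 1, 9, 11, 8]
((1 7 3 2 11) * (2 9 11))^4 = ((1 7 3 9 11))^4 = (1 11 9 3 7)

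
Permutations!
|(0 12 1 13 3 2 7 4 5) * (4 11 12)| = 21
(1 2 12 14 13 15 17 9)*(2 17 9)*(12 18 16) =(1 17 2 18 16 12 14 13 15 9) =[0, 17, 18, 3, 4, 5, 6, 7, 8, 1, 10, 11, 14, 15, 13, 9, 12, 2, 16]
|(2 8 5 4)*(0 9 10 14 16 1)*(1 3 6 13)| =|(0 9 10 14 16 3 6 13 1)(2 8 5 4)| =36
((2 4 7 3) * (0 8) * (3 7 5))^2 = (8)(2 5)(3 4)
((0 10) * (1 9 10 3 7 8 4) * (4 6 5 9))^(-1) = (0 10 9 5 6 8 7 3)(1 4) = ((0 3 7 8 6 5 9 10)(1 4))^(-1)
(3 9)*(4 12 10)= (3 9)(4 12 10)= [0, 1, 2, 9, 12, 5, 6, 7, 8, 3, 4, 11, 10]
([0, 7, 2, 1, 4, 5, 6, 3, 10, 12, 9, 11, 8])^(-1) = (1 3 7)(8 12 9 10)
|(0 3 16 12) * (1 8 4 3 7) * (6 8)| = |(0 7 1 6 8 4 3 16 12)| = 9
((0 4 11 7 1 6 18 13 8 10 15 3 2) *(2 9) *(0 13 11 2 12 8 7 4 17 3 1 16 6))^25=(0 15 8 9 17 1 10 12 3)(2 13 7 16 6 18 11 4)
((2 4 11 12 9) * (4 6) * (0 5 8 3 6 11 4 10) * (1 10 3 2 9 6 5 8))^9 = ((0 8 2 11 12 6 3 5 1 10))^9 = (0 10 1 5 3 6 12 11 2 8)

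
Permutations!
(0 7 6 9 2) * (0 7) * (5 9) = (2 7 6 5 9) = [0, 1, 7, 3, 4, 9, 5, 6, 8, 2]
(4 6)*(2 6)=[0, 1, 6, 3, 2, 5, 4]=(2 6 4)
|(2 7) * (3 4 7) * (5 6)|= 4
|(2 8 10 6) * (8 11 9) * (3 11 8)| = 12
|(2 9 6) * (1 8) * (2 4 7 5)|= 6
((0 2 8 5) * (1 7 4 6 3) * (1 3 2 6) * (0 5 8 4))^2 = ((8)(0 6 2 4 1 7))^2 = (8)(0 2 1)(4 7 6)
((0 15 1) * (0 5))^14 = (0 1)(5 15) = ((0 15 1 5))^14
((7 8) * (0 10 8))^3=(0 7 8 10)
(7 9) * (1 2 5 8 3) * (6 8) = [0, 2, 5, 1, 4, 6, 8, 9, 3, 7] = (1 2 5 6 8 3)(7 9)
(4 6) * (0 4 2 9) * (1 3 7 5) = (0 4 6 2 9)(1 3 7 5) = [4, 3, 9, 7, 6, 1, 2, 5, 8, 0]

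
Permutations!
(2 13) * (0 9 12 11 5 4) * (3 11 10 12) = (0 9 3 11 5 4)(2 13)(10 12) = [9, 1, 13, 11, 0, 4, 6, 7, 8, 3, 12, 5, 10, 2]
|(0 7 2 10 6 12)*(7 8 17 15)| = |(0 8 17 15 7 2 10 6 12)| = 9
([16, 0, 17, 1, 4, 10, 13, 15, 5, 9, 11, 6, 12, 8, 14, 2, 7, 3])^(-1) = [1, 3, 15, 17, 4, 8, 11, 16, 13, 9, 5, 10, 12, 6, 14, 7, 0, 2]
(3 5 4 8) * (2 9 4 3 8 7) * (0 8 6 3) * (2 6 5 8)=(0 2 9 4 7 6 3 8 5)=[2, 1, 9, 8, 7, 0, 3, 6, 5, 4]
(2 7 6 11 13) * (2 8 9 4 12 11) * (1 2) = (1 2 7 6)(4 12 11 13 8 9) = [0, 2, 7, 3, 12, 5, 1, 6, 9, 4, 10, 13, 11, 8]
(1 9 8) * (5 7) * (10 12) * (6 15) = (1 9 8)(5 7)(6 15)(10 12) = [0, 9, 2, 3, 4, 7, 15, 5, 1, 8, 12, 11, 10, 13, 14, 6]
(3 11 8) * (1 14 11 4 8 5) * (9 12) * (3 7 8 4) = [0, 14, 2, 3, 4, 1, 6, 8, 7, 12, 10, 5, 9, 13, 11] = (1 14 11 5)(7 8)(9 12)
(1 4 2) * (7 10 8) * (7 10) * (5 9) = [0, 4, 1, 3, 2, 9, 6, 7, 10, 5, 8] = (1 4 2)(5 9)(8 10)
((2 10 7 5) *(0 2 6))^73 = ((0 2 10 7 5 6))^73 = (0 2 10 7 5 6)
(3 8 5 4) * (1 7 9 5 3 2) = [0, 7, 1, 8, 2, 4, 6, 9, 3, 5] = (1 7 9 5 4 2)(3 8)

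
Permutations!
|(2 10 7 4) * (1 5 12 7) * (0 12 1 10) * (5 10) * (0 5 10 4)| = 12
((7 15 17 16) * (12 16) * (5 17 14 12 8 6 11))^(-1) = (5 11 6 8 17)(7 16 12 14 15)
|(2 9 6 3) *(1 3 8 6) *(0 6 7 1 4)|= 9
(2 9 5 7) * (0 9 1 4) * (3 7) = (0 9 5 3 7 2 1 4) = [9, 4, 1, 7, 0, 3, 6, 2, 8, 5]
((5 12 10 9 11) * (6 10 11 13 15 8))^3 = (6 13)(8 9)(10 15)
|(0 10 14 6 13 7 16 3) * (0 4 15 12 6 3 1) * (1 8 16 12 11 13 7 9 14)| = 42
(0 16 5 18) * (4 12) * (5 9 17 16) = (0 5 18)(4 12)(9 17 16) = [5, 1, 2, 3, 12, 18, 6, 7, 8, 17, 10, 11, 4, 13, 14, 15, 9, 16, 0]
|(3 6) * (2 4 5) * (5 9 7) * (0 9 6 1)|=9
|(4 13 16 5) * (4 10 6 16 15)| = 12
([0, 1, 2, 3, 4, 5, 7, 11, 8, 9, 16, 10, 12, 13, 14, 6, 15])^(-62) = (6 16 11)(7 15 10)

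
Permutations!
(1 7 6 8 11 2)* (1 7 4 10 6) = (1 4 10 6 8 11 2 7) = [0, 4, 7, 3, 10, 5, 8, 1, 11, 9, 6, 2]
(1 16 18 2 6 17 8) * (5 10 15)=(1 16 18 2 6 17 8)(5 10 15)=[0, 16, 6, 3, 4, 10, 17, 7, 1, 9, 15, 11, 12, 13, 14, 5, 18, 8, 2]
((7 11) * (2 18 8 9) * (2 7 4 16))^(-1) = ((2 18 8 9 7 11 4 16))^(-1) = (2 16 4 11 7 9 8 18)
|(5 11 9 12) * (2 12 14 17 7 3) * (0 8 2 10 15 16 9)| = 24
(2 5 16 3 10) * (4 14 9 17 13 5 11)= (2 11 4 14 9 17 13 5 16 3 10)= [0, 1, 11, 10, 14, 16, 6, 7, 8, 17, 2, 4, 12, 5, 9, 15, 3, 13]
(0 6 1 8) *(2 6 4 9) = (0 4 9 2 6 1 8) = [4, 8, 6, 3, 9, 5, 1, 7, 0, 2]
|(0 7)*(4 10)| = 2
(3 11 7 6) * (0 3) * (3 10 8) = (0 10 8 3 11 7 6) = [10, 1, 2, 11, 4, 5, 0, 6, 3, 9, 8, 7]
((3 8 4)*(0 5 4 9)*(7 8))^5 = ((0 5 4 3 7 8 9))^5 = (0 8 3 5 9 7 4)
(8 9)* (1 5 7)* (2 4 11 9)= (1 5 7)(2 4 11 9 8)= [0, 5, 4, 3, 11, 7, 6, 1, 2, 8, 10, 9]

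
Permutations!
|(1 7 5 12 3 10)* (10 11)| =|(1 7 5 12 3 11 10)| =7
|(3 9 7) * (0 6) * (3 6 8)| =6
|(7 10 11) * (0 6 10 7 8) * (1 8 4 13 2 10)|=|(0 6 1 8)(2 10 11 4 13)|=20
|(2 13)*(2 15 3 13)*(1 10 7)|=|(1 10 7)(3 13 15)|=3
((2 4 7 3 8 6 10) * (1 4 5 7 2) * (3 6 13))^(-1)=(1 10 6 7 5 2 4)(3 13 8)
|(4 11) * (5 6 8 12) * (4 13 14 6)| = 8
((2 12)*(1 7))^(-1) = ((1 7)(2 12))^(-1) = (1 7)(2 12)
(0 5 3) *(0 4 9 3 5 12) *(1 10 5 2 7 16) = (0 12)(1 10 5 2 7 16)(3 4 9) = [12, 10, 7, 4, 9, 2, 6, 16, 8, 3, 5, 11, 0, 13, 14, 15, 1]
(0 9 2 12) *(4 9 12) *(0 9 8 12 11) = (0 11)(2 4 8 12 9) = [11, 1, 4, 3, 8, 5, 6, 7, 12, 2, 10, 0, 9]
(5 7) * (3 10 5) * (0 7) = (0 7 3 10 5) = [7, 1, 2, 10, 4, 0, 6, 3, 8, 9, 5]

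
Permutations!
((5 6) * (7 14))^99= (5 6)(7 14)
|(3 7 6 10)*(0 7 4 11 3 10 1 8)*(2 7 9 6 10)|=15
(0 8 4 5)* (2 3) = (0 8 4 5)(2 3) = [8, 1, 3, 2, 5, 0, 6, 7, 4]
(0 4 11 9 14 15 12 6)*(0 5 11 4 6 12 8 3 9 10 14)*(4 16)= (0 6 5 11 10 14 15 8 3 9)(4 16)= [6, 1, 2, 9, 16, 11, 5, 7, 3, 0, 14, 10, 12, 13, 15, 8, 4]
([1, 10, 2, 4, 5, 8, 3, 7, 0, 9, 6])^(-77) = (0 6 5 1 3 8 10 4)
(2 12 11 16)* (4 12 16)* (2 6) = [0, 1, 16, 3, 12, 5, 2, 7, 8, 9, 10, 4, 11, 13, 14, 15, 6] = (2 16 6)(4 12 11)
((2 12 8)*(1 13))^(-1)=(1 13)(2 8 12)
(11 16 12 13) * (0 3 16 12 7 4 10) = [3, 1, 2, 16, 10, 5, 6, 4, 8, 9, 0, 12, 13, 11, 14, 15, 7] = (0 3 16 7 4 10)(11 12 13)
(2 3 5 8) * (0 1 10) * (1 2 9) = (0 2 3 5 8 9 1 10) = [2, 10, 3, 5, 4, 8, 6, 7, 9, 1, 0]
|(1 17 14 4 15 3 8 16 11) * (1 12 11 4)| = 30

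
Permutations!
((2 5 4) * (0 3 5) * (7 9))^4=((0 3 5 4 2)(7 9))^4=(9)(0 2 4 5 3)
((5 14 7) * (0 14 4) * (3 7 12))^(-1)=((0 14 12 3 7 5 4))^(-1)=(0 4 5 7 3 12 14)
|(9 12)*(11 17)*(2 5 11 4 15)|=6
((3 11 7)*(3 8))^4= (11)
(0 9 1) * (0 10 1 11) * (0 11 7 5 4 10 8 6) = [9, 8, 2, 3, 10, 4, 0, 5, 6, 7, 1, 11] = (11)(0 9 7 5 4 10 1 8 6)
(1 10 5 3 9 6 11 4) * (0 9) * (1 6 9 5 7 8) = (0 5 3)(1 10 7 8)(4 6 11) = [5, 10, 2, 0, 6, 3, 11, 8, 1, 9, 7, 4]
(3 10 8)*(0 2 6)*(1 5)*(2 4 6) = [4, 5, 2, 10, 6, 1, 0, 7, 3, 9, 8] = (0 4 6)(1 5)(3 10 8)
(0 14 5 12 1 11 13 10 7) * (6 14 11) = (0 11 13 10 7)(1 6 14 5 12) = [11, 6, 2, 3, 4, 12, 14, 0, 8, 9, 7, 13, 1, 10, 5]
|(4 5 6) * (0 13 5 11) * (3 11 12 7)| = 9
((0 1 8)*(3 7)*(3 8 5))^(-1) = ((0 1 5 3 7 8))^(-1) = (0 8 7 3 5 1)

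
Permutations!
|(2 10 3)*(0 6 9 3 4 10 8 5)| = 14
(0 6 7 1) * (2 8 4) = [6, 0, 8, 3, 2, 5, 7, 1, 4] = (0 6 7 1)(2 8 4)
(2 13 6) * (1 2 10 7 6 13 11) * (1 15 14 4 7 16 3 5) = (1 2 11 15 14 4 7 6 10 16 3 5) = [0, 2, 11, 5, 7, 1, 10, 6, 8, 9, 16, 15, 12, 13, 4, 14, 3]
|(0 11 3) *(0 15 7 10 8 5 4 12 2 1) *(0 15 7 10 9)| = 40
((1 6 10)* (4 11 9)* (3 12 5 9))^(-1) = (1 10 6)(3 11 4 9 5 12)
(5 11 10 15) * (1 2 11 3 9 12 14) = (1 2 11 10 15 5 3 9 12 14) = [0, 2, 11, 9, 4, 3, 6, 7, 8, 12, 15, 10, 14, 13, 1, 5]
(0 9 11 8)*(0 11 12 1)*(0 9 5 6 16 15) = (0 5 6 16 15)(1 9 12)(8 11) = [5, 9, 2, 3, 4, 6, 16, 7, 11, 12, 10, 8, 1, 13, 14, 0, 15]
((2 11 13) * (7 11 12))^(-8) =(2 7 13 12 11)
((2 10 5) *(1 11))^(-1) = (1 11)(2 5 10) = ((1 11)(2 10 5))^(-1)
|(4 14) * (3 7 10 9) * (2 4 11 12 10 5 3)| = 21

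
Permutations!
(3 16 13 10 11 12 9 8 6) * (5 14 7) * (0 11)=(0 11 12 9 8 6 3 16 13 10)(5 14 7)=[11, 1, 2, 16, 4, 14, 3, 5, 6, 8, 0, 12, 9, 10, 7, 15, 13]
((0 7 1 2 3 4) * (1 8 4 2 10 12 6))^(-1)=(0 4 8 7)(1 6 12 10)(2 3)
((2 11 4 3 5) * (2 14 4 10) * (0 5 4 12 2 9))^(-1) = (0 9 10 11 2 12 14 5)(3 4) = ((0 5 14 12 2 11 10 9)(3 4))^(-1)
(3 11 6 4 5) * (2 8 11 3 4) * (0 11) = (0 11 6 2 8)(4 5) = [11, 1, 8, 3, 5, 4, 2, 7, 0, 9, 10, 6]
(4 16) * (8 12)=(4 16)(8 12)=[0, 1, 2, 3, 16, 5, 6, 7, 12, 9, 10, 11, 8, 13, 14, 15, 4]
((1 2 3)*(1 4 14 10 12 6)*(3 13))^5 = ((1 2 13 3 4 14 10 12 6))^5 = (1 14 2 10 13 12 3 6 4)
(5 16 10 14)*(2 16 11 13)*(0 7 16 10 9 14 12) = (0 7 16 9 14 5 11 13 2 10 12) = [7, 1, 10, 3, 4, 11, 6, 16, 8, 14, 12, 13, 0, 2, 5, 15, 9]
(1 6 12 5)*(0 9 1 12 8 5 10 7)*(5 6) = (0 9 1 5 12 10 7)(6 8) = [9, 5, 2, 3, 4, 12, 8, 0, 6, 1, 7, 11, 10]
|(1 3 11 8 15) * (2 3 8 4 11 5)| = 6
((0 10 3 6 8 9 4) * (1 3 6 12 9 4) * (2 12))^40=(12)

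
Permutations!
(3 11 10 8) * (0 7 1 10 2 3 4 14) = (0 7 1 10 8 4 14)(2 3 11) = [7, 10, 3, 11, 14, 5, 6, 1, 4, 9, 8, 2, 12, 13, 0]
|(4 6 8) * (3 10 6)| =|(3 10 6 8 4)| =5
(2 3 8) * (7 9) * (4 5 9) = (2 3 8)(4 5 9 7) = [0, 1, 3, 8, 5, 9, 6, 4, 2, 7]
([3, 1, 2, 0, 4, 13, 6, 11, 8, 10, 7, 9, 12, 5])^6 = (13)(7 9)(10 11)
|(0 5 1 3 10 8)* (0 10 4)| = |(0 5 1 3 4)(8 10)| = 10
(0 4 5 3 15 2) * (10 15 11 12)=(0 4 5 3 11 12 10 15 2)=[4, 1, 0, 11, 5, 3, 6, 7, 8, 9, 15, 12, 10, 13, 14, 2]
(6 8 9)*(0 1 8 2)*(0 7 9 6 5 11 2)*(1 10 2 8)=(0 10 2 7 9 5 11 8 6)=[10, 1, 7, 3, 4, 11, 0, 9, 6, 5, 2, 8]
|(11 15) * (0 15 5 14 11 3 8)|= 12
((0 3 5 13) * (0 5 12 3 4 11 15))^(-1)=(0 15 11 4)(3 12)(5 13)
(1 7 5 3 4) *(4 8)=(1 7 5 3 8 4)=[0, 7, 2, 8, 1, 3, 6, 5, 4]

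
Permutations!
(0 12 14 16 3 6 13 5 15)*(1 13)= (0 12 14 16 3 6 1 13 5 15)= [12, 13, 2, 6, 4, 15, 1, 7, 8, 9, 10, 11, 14, 5, 16, 0, 3]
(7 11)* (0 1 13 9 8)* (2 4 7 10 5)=(0 1 13 9 8)(2 4 7 11 10 5)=[1, 13, 4, 3, 7, 2, 6, 11, 0, 8, 5, 10, 12, 9]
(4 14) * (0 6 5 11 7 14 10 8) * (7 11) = (0 6 5 7 14 4 10 8) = [6, 1, 2, 3, 10, 7, 5, 14, 0, 9, 8, 11, 12, 13, 4]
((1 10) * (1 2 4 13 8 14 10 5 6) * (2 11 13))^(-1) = ((1 5 6)(2 4)(8 14 10 11 13))^(-1) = (1 6 5)(2 4)(8 13 11 10 14)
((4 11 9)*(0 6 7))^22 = (0 6 7)(4 11 9)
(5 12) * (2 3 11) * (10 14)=(2 3 11)(5 12)(10 14)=[0, 1, 3, 11, 4, 12, 6, 7, 8, 9, 14, 2, 5, 13, 10]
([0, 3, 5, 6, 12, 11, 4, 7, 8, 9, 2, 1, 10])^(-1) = [0, 11, 10, 1, 6, 2, 3, 7, 8, 9, 12, 5, 4]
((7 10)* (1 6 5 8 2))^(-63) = ((1 6 5 8 2)(7 10))^(-63) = (1 5 2 6 8)(7 10)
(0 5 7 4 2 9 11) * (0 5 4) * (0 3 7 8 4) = [0, 1, 9, 7, 2, 8, 6, 3, 4, 11, 10, 5] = (2 9 11 5 8 4)(3 7)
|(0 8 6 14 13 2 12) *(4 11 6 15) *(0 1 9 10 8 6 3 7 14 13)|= |(0 6 13 2 12 1 9 10 8 15 4 11 3 7 14)|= 15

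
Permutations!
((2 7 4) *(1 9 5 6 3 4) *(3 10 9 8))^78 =((1 8 3 4 2 7)(5 6 10 9))^78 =(5 10)(6 9)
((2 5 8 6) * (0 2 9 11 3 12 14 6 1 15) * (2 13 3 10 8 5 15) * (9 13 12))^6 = ((0 12 14 6 13 3 9 11 10 8 1 2 15))^6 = (0 9 15 3 2 13 1 6 8 14 10 12 11)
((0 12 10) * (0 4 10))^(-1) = ((0 12)(4 10))^(-1) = (0 12)(4 10)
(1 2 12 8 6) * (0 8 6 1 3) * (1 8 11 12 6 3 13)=(0 11 12 3)(1 2 6 13)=[11, 2, 6, 0, 4, 5, 13, 7, 8, 9, 10, 12, 3, 1]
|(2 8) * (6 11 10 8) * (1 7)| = 10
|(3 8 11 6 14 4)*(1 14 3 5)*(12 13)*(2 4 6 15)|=|(1 14 6 3 8 11 15 2 4 5)(12 13)|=10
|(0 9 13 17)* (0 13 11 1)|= 4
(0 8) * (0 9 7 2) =[8, 1, 0, 3, 4, 5, 6, 2, 9, 7] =(0 8 9 7 2)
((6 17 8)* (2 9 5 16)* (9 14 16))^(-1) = ((2 14 16)(5 9)(6 17 8))^(-1) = (2 16 14)(5 9)(6 8 17)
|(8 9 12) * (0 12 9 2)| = 4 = |(0 12 8 2)|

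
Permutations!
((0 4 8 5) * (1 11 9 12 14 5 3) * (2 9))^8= (0 12 11 8 5 9 1 4 14 2 3)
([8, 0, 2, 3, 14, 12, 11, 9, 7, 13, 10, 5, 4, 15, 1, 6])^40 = (0 8 7 9 13 15 6 11 5 12 4 14 1)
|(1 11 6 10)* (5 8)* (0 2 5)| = |(0 2 5 8)(1 11 6 10)| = 4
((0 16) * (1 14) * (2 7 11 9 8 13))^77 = ((0 16)(1 14)(2 7 11 9 8 13))^77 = (0 16)(1 14)(2 13 8 9 11 7)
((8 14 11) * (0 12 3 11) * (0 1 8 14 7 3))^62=((0 12)(1 8 7 3 11 14))^62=(1 7 11)(3 14 8)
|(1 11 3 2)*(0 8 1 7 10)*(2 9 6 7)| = 9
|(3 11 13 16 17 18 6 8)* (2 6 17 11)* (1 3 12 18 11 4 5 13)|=|(1 3 2 6 8 12 18 17 11)(4 5 13 16)|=36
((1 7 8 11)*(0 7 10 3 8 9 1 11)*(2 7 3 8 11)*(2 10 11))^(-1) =(0 8 10 11 1 9 7 2 3)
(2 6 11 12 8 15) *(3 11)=[0, 1, 6, 11, 4, 5, 3, 7, 15, 9, 10, 12, 8, 13, 14, 2]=(2 6 3 11 12 8 15)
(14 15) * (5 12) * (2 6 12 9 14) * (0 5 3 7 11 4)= (0 5 9 14 15 2 6 12 3 7 11 4)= [5, 1, 6, 7, 0, 9, 12, 11, 8, 14, 10, 4, 3, 13, 15, 2]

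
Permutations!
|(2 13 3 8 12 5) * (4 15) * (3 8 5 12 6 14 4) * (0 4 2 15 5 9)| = 30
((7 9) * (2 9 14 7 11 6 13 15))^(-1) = (2 15 13 6 11 9)(7 14) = ((2 9 11 6 13 15)(7 14))^(-1)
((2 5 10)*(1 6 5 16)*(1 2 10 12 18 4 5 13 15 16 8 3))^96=(18)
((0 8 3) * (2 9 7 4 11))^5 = (11)(0 3 8)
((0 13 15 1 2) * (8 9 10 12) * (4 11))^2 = (0 15 2 13 1)(8 10)(9 12)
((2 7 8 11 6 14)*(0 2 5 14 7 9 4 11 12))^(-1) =((0 2 9 4 11 6 7 8 12)(5 14))^(-1) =(0 12 8 7 6 11 4 9 2)(5 14)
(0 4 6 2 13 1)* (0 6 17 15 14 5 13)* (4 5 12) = (0 5 13 1 6 2)(4 17 15 14 12) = [5, 6, 0, 3, 17, 13, 2, 7, 8, 9, 10, 11, 4, 1, 12, 14, 16, 15]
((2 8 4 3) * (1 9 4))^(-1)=(1 8 2 3 4 9)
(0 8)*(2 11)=(0 8)(2 11)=[8, 1, 11, 3, 4, 5, 6, 7, 0, 9, 10, 2]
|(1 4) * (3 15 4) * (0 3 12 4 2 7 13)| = |(0 3 15 2 7 13)(1 12 4)| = 6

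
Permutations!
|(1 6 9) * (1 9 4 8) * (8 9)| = 5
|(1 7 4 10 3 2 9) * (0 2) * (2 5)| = |(0 5 2 9 1 7 4 10 3)| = 9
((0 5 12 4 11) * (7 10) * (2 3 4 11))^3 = ((0 5 12 11)(2 3 4)(7 10))^3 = (0 11 12 5)(7 10)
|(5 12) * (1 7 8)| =|(1 7 8)(5 12)| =6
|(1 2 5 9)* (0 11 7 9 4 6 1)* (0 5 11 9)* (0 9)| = |(1 2 11 7 9 5 4 6)| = 8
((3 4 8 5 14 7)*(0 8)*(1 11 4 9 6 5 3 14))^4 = (14)(0 6 4 9 11 3 1 8 5)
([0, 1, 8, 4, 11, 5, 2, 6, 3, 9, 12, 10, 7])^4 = (2 11 6 4 7 3 12 8 10)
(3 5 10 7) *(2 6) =(2 6)(3 5 10 7) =[0, 1, 6, 5, 4, 10, 2, 3, 8, 9, 7]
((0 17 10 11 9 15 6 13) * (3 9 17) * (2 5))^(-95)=((0 3 9 15 6 13)(2 5)(10 11 17))^(-95)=(0 3 9 15 6 13)(2 5)(10 11 17)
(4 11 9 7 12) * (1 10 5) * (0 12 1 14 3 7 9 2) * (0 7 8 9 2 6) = [12, 10, 7, 8, 11, 14, 0, 1, 9, 2, 5, 6, 4, 13, 3] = (0 12 4 11 6)(1 10 5 14 3 8 9 2 7)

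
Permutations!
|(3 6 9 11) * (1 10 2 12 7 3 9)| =14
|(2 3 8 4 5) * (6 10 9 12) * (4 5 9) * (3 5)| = 10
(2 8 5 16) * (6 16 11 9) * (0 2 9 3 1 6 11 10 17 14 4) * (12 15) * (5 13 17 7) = (0 2 8 13 17 14 4)(1 6 16 9 11 3)(5 10 7)(12 15) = [2, 6, 8, 1, 0, 10, 16, 5, 13, 11, 7, 3, 15, 17, 4, 12, 9, 14]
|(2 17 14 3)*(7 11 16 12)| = 4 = |(2 17 14 3)(7 11 16 12)|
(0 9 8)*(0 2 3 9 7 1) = (0 7 1)(2 3 9 8) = [7, 0, 3, 9, 4, 5, 6, 1, 2, 8]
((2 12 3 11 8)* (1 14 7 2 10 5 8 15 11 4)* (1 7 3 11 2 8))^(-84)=((1 14 3 4 7 8 10 5)(2 12 11 15))^(-84)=(15)(1 7)(3 10)(4 5)(8 14)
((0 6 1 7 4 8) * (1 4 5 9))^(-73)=((0 6 4 8)(1 7 5 9))^(-73)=(0 8 4 6)(1 9 5 7)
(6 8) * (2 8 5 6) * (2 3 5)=(2 8 3 5 6)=[0, 1, 8, 5, 4, 6, 2, 7, 3]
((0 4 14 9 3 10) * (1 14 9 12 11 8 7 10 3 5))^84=((0 4 9 5 1 14 12 11 8 7 10))^84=(0 11 5 10 12 9 7 14 4 8 1)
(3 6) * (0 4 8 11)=[4, 1, 2, 6, 8, 5, 3, 7, 11, 9, 10, 0]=(0 4 8 11)(3 6)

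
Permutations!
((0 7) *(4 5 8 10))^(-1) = (0 7)(4 10 8 5)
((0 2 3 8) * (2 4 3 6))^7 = ((0 4 3 8)(2 6))^7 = (0 8 3 4)(2 6)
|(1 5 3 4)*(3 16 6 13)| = 7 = |(1 5 16 6 13 3 4)|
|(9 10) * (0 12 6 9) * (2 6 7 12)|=|(0 2 6 9 10)(7 12)|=10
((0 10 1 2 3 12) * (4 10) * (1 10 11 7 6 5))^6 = (0 1 11 3 6)(2 7 12 5 4)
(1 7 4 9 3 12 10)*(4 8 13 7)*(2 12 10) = (1 4 9 3 10)(2 12)(7 8 13) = [0, 4, 12, 10, 9, 5, 6, 8, 13, 3, 1, 11, 2, 7]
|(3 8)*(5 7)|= |(3 8)(5 7)|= 2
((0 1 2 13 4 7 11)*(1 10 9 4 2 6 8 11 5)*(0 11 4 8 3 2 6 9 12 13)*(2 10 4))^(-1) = ((0 4 7 5 1 9 8 2)(3 10 12 13 6))^(-1) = (0 2 8 9 1 5 7 4)(3 6 13 12 10)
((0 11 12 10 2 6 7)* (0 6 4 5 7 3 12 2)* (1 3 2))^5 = (0 10 12 3 1 11)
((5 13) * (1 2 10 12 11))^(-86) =(13)(1 11 12 10 2)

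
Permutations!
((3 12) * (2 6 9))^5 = ((2 6 9)(3 12))^5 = (2 9 6)(3 12)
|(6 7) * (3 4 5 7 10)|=6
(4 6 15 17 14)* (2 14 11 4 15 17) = (2 14 15)(4 6 17 11) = [0, 1, 14, 3, 6, 5, 17, 7, 8, 9, 10, 4, 12, 13, 15, 2, 16, 11]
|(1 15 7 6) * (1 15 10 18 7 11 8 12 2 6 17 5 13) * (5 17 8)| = 12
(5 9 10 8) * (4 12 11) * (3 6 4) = (3 6 4 12 11)(5 9 10 8) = [0, 1, 2, 6, 12, 9, 4, 7, 5, 10, 8, 3, 11]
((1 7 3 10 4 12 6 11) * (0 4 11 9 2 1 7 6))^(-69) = ((0 4 12)(1 6 9 2)(3 10 11 7))^(-69) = (12)(1 2 9 6)(3 7 11 10)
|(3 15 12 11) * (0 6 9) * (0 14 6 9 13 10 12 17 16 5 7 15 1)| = 10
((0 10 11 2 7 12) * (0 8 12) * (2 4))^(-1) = (0 7 2 4 11 10)(8 12)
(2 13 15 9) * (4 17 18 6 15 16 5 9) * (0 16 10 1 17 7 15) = [16, 17, 13, 3, 7, 9, 0, 15, 8, 2, 1, 11, 12, 10, 14, 4, 5, 18, 6] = (0 16 5 9 2 13 10 1 17 18 6)(4 7 15)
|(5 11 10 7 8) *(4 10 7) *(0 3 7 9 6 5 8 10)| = |(0 3 7 10 4)(5 11 9 6)| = 20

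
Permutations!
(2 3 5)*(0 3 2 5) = [3, 1, 2, 0, 4, 5] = (5)(0 3)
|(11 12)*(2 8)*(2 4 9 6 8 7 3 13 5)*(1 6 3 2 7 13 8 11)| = 4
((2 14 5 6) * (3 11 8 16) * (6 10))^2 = (2 5 6 14 10)(3 8)(11 16)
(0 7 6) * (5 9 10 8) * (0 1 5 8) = (0 7 6 1 5 9 10) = [7, 5, 2, 3, 4, 9, 1, 6, 8, 10, 0]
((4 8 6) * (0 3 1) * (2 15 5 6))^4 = (0 3 1)(2 4 5)(6 15 8)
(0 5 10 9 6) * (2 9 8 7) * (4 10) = [5, 1, 9, 3, 10, 4, 0, 2, 7, 6, 8] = (0 5 4 10 8 7 2 9 6)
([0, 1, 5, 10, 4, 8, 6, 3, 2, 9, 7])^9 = (10)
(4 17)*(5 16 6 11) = (4 17)(5 16 6 11) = [0, 1, 2, 3, 17, 16, 11, 7, 8, 9, 10, 5, 12, 13, 14, 15, 6, 4]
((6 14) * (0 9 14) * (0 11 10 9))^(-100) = ((6 11 10 9 14))^(-100) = (14)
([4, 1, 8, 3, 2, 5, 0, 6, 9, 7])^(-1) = (0 6 7 9 8 2 4)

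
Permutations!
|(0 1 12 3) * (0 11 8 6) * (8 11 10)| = |(0 1 12 3 10 8 6)| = 7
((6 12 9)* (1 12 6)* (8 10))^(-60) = ((1 12 9)(8 10))^(-60) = (12)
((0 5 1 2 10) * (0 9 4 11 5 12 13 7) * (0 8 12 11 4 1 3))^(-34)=(0 5)(1 10)(2 9)(3 11)(7 12)(8 13)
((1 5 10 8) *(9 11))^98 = ((1 5 10 8)(9 11))^98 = (11)(1 10)(5 8)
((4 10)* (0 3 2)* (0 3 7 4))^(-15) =((0 7 4 10)(2 3))^(-15) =(0 7 4 10)(2 3)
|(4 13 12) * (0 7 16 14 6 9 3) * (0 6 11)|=15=|(0 7 16 14 11)(3 6 9)(4 13 12)|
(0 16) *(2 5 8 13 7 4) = (0 16)(2 5 8 13 7 4) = [16, 1, 5, 3, 2, 8, 6, 4, 13, 9, 10, 11, 12, 7, 14, 15, 0]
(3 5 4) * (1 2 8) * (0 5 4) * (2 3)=(0 5)(1 3 4 2 8)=[5, 3, 8, 4, 2, 0, 6, 7, 1]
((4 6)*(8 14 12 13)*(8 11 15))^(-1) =(4 6)(8 15 11 13 12 14)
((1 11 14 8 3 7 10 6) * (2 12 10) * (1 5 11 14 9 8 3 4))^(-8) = (1 12 9 3 6 4 2 11 14 10 8 7 5)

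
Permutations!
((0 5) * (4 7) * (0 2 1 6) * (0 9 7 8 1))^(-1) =(0 2 5)(1 8 4 7 9 6)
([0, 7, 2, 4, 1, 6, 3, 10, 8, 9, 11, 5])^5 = (1 6 10 4 5 7 3 11)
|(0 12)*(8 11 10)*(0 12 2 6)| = 3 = |(12)(0 2 6)(8 11 10)|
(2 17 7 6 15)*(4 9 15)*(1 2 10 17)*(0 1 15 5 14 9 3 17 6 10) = (0 1 2 15)(3 17 7 10 6 4)(5 14 9) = [1, 2, 15, 17, 3, 14, 4, 10, 8, 5, 6, 11, 12, 13, 9, 0, 16, 7]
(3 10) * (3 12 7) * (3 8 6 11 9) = (3 10 12 7 8 6 11 9) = [0, 1, 2, 10, 4, 5, 11, 8, 6, 3, 12, 9, 7]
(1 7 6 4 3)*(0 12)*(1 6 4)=(0 12)(1 7 4 3 6)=[12, 7, 2, 6, 3, 5, 1, 4, 8, 9, 10, 11, 0]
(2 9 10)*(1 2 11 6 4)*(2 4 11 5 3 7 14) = (1 4)(2 9 10 5 3 7 14)(6 11) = [0, 4, 9, 7, 1, 3, 11, 14, 8, 10, 5, 6, 12, 13, 2]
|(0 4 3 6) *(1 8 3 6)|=3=|(0 4 6)(1 8 3)|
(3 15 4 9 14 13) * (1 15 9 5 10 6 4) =(1 15)(3 9 14 13)(4 5 10 6) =[0, 15, 2, 9, 5, 10, 4, 7, 8, 14, 6, 11, 12, 3, 13, 1]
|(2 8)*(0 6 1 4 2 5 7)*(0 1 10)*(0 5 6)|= |(1 4 2 8 6 10 5 7)|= 8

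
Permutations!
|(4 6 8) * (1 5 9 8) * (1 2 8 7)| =|(1 5 9 7)(2 8 4 6)| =4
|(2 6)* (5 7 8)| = 6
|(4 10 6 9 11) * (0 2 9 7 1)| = 9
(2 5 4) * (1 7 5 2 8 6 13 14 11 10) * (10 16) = (1 7 5 4 8 6 13 14 11 16 10) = [0, 7, 2, 3, 8, 4, 13, 5, 6, 9, 1, 16, 12, 14, 11, 15, 10]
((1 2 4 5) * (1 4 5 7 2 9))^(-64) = (9)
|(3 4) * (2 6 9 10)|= 4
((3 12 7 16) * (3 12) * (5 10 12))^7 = (5 12 16 10 7)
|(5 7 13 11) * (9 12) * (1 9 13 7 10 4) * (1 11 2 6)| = 12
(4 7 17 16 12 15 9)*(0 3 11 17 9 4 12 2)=(0 3 11 17 16 2)(4 7 9 12 15)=[3, 1, 0, 11, 7, 5, 6, 9, 8, 12, 10, 17, 15, 13, 14, 4, 2, 16]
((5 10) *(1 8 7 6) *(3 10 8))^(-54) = ((1 3 10 5 8 7 6))^(-54) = (1 10 8 6 3 5 7)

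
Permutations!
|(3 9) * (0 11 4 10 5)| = |(0 11 4 10 5)(3 9)| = 10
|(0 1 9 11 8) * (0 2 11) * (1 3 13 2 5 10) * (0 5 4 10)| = 11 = |(0 3 13 2 11 8 4 10 1 9 5)|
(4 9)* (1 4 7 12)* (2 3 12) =[0, 4, 3, 12, 9, 5, 6, 2, 8, 7, 10, 11, 1] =(1 4 9 7 2 3 12)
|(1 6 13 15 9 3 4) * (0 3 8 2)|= 10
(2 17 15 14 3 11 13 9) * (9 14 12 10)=(2 17 15 12 10 9)(3 11 13 14)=[0, 1, 17, 11, 4, 5, 6, 7, 8, 2, 9, 13, 10, 14, 3, 12, 16, 15]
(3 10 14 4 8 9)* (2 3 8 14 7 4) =(2 3 10 7 4 14)(8 9) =[0, 1, 3, 10, 14, 5, 6, 4, 9, 8, 7, 11, 12, 13, 2]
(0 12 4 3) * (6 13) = (0 12 4 3)(6 13) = [12, 1, 2, 0, 3, 5, 13, 7, 8, 9, 10, 11, 4, 6]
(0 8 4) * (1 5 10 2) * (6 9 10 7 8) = (0 6 9 10 2 1 5 7 8 4) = [6, 5, 1, 3, 0, 7, 9, 8, 4, 10, 2]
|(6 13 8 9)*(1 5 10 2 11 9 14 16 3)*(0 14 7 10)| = 24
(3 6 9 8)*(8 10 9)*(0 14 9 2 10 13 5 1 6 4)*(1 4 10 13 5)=[14, 6, 13, 10, 0, 4, 8, 7, 3, 5, 2, 11, 12, 1, 9]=(0 14 9 5 4)(1 6 8 3 10 2 13)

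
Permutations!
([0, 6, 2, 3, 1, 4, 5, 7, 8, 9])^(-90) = (9)(1 5)(4 6)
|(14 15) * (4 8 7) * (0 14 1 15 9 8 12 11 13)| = 18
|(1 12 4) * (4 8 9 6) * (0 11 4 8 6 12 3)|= 20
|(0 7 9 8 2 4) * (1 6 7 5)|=9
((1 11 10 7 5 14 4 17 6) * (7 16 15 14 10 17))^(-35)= (1 11 17 6)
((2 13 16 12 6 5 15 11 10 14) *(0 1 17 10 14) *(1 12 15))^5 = ((0 12 6 5 1 17 10)(2 13 16 15 11 14))^5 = (0 17 5 12 10 1 6)(2 14 11 15 16 13)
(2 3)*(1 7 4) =(1 7 4)(2 3) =[0, 7, 3, 2, 1, 5, 6, 4]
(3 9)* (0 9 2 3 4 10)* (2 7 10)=(0 9 4 2 3 7 10)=[9, 1, 3, 7, 2, 5, 6, 10, 8, 4, 0]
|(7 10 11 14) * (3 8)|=|(3 8)(7 10 11 14)|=4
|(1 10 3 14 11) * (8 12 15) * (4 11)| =6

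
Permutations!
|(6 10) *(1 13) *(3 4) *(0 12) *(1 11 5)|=4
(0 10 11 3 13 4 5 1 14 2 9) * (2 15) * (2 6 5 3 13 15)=(0 10 11 13 4 3 15 6 5 1 14 2 9)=[10, 14, 9, 15, 3, 1, 5, 7, 8, 0, 11, 13, 12, 4, 2, 6]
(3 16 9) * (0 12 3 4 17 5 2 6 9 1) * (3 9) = [12, 0, 6, 16, 17, 2, 3, 7, 8, 4, 10, 11, 9, 13, 14, 15, 1, 5] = (0 12 9 4 17 5 2 6 3 16 1)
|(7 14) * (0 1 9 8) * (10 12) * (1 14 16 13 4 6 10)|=|(0 14 7 16 13 4 6 10 12 1 9 8)|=12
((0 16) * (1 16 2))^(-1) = (0 16 1 2)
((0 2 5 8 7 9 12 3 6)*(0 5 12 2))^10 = ((2 12 3 6 5 8 7 9))^10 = (2 3 5 7)(6 8 9 12)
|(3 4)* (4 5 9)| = 4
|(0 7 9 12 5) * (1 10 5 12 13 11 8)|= 9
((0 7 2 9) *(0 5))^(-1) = ((0 7 2 9 5))^(-1) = (0 5 9 2 7)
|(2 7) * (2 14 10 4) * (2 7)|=4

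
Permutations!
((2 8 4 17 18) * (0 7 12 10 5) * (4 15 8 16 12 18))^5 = (0 12 18 5 16 7 10 2)(4 17)(8 15)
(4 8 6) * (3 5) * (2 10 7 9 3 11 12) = [0, 1, 10, 5, 8, 11, 4, 9, 6, 3, 7, 12, 2] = (2 10 7 9 3 5 11 12)(4 8 6)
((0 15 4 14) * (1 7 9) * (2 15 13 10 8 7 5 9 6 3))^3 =((0 13 10 8 7 6 3 2 15 4 14)(1 5 9))^3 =(0 8 3 4 13 7 2 14 10 6 15)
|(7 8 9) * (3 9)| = |(3 9 7 8)| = 4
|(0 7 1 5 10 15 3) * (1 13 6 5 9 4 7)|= |(0 1 9 4 7 13 6 5 10 15 3)|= 11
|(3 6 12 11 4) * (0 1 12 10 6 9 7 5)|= 18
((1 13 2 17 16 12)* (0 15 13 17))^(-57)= ((0 15 13 2)(1 17 16 12))^(-57)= (0 2 13 15)(1 12 16 17)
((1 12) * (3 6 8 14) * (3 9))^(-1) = ((1 12)(3 6 8 14 9))^(-1) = (1 12)(3 9 14 8 6)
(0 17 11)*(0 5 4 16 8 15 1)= (0 17 11 5 4 16 8 15 1)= [17, 0, 2, 3, 16, 4, 6, 7, 15, 9, 10, 5, 12, 13, 14, 1, 8, 11]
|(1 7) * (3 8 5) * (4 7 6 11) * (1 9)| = 6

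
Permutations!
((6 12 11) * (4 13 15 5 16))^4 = ((4 13 15 5 16)(6 12 11))^4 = (4 16 5 15 13)(6 12 11)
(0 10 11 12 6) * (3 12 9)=(0 10 11 9 3 12 6)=[10, 1, 2, 12, 4, 5, 0, 7, 8, 3, 11, 9, 6]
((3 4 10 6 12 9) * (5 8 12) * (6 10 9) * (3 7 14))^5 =(14)(5 8 12 6)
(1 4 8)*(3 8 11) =(1 4 11 3 8) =[0, 4, 2, 8, 11, 5, 6, 7, 1, 9, 10, 3]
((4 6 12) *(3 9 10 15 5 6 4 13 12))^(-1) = ((3 9 10 15 5 6)(12 13))^(-1) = (3 6 5 15 10 9)(12 13)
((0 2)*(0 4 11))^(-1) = (0 11 4 2)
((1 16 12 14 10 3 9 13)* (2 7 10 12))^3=((1 16 2 7 10 3 9 13)(12 14))^3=(1 7 9 16 10 13 2 3)(12 14)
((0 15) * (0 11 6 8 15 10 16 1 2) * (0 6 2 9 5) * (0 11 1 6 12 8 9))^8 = ((0 10 16 6 9 5 11 2 12 8 15 1))^8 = (0 12 9)(1 2 6)(5 10 8)(11 16 15)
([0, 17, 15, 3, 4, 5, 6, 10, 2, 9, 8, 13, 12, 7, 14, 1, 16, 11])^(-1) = (1 15 2 8 10 7 13 11 17)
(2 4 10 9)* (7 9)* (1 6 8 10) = [0, 6, 4, 3, 1, 5, 8, 9, 10, 2, 7] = (1 6 8 10 7 9 2 4)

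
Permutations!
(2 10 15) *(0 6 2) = (0 6 2 10 15) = [6, 1, 10, 3, 4, 5, 2, 7, 8, 9, 15, 11, 12, 13, 14, 0]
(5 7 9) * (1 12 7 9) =[0, 12, 2, 3, 4, 9, 6, 1, 8, 5, 10, 11, 7] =(1 12 7)(5 9)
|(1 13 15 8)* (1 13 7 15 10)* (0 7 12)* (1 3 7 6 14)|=30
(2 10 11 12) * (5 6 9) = (2 10 11 12)(5 6 9) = [0, 1, 10, 3, 4, 6, 9, 7, 8, 5, 11, 12, 2]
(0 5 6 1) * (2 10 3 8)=[5, 0, 10, 8, 4, 6, 1, 7, 2, 9, 3]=(0 5 6 1)(2 10 3 8)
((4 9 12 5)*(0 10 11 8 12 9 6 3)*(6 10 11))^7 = ((0 11 8 12 5 4 10 6 3))^7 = (0 6 4 12 11 3 10 5 8)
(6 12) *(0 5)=[5, 1, 2, 3, 4, 0, 12, 7, 8, 9, 10, 11, 6]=(0 5)(6 12)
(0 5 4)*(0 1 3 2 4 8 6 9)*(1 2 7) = [5, 3, 4, 7, 2, 8, 9, 1, 6, 0] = (0 5 8 6 9)(1 3 7)(2 4)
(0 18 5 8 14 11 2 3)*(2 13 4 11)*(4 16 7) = (0 18 5 8 14 2 3)(4 11 13 16 7) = [18, 1, 3, 0, 11, 8, 6, 4, 14, 9, 10, 13, 12, 16, 2, 15, 7, 17, 5]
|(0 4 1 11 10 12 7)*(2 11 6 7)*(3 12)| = |(0 4 1 6 7)(2 11 10 3 12)| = 5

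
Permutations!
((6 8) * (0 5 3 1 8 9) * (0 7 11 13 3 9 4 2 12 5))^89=((1 8 6 4 2 12 5 9 7 11 13 3))^89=(1 12 13 4 7 8 5 3 2 11 6 9)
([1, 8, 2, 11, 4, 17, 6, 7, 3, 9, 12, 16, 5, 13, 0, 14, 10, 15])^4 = (0 11 5)(1 16 17)(3 12 14)(8 10 15)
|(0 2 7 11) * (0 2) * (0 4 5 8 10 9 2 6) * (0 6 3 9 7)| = |(0 4 5 8 10 7 11 3 9 2)| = 10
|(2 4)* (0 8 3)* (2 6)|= |(0 8 3)(2 4 6)|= 3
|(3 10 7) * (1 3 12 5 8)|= 7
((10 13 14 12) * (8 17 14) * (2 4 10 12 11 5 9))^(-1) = (2 9 5 11 14 17 8 13 10 4)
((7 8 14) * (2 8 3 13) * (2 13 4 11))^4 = (2 3 8 4 14 11 7)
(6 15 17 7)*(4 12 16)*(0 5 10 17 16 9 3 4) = (0 5 10 17 7 6 15 16)(3 4 12 9) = [5, 1, 2, 4, 12, 10, 15, 6, 8, 3, 17, 11, 9, 13, 14, 16, 0, 7]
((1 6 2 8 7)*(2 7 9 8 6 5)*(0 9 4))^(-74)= ((0 9 8 4)(1 5 2 6 7))^(-74)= (0 8)(1 5 2 6 7)(4 9)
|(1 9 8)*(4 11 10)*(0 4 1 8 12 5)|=8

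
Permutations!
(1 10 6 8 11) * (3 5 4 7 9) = (1 10 6 8 11)(3 5 4 7 9) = [0, 10, 2, 5, 7, 4, 8, 9, 11, 3, 6, 1]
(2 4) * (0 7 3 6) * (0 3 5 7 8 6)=(0 8 6 3)(2 4)(5 7)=[8, 1, 4, 0, 2, 7, 3, 5, 6]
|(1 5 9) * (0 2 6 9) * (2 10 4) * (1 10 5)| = |(0 5)(2 6 9 10 4)| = 10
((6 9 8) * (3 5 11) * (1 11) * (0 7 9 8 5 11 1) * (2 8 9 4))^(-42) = ((0 7 4 2 8 6 9 5)(3 11))^(-42) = (11)(0 9 8 4)(2 7 5 6)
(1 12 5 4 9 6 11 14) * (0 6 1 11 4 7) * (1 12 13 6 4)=(0 4 9 12 5 7)(1 13 6)(11 14)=[4, 13, 2, 3, 9, 7, 1, 0, 8, 12, 10, 14, 5, 6, 11]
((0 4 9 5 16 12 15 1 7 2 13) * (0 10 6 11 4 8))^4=(1 10 9 15 13 4 12 2 11 16 7 6 5)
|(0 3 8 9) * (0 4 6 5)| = |(0 3 8 9 4 6 5)| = 7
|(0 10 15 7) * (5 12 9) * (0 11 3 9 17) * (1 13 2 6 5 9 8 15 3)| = 14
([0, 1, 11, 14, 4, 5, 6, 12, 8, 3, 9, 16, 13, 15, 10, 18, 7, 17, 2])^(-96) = [0, 1, 2, 3, 4, 5, 6, 7, 8, 9, 10, 11, 12, 13, 14, 15, 16, 17, 18]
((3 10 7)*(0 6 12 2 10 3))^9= (0 2)(6 10)(7 12)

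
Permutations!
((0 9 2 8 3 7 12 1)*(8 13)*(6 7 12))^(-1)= ((0 9 2 13 8 3 12 1)(6 7))^(-1)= (0 1 12 3 8 13 2 9)(6 7)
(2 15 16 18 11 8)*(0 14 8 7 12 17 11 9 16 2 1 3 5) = (0 14 8 1 3 5)(2 15)(7 12 17 11)(9 16 18) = [14, 3, 15, 5, 4, 0, 6, 12, 1, 16, 10, 7, 17, 13, 8, 2, 18, 11, 9]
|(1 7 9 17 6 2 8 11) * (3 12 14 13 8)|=|(1 7 9 17 6 2 3 12 14 13 8 11)|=12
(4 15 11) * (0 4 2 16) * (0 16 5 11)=(16)(0 4 15)(2 5 11)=[4, 1, 5, 3, 15, 11, 6, 7, 8, 9, 10, 2, 12, 13, 14, 0, 16]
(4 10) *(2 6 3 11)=(2 6 3 11)(4 10)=[0, 1, 6, 11, 10, 5, 3, 7, 8, 9, 4, 2]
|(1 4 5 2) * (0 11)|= 4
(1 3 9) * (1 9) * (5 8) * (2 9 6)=[0, 3, 9, 1, 4, 8, 2, 7, 5, 6]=(1 3)(2 9 6)(5 8)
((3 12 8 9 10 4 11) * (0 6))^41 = ((0 6)(3 12 8 9 10 4 11))^41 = (0 6)(3 11 4 10 9 8 12)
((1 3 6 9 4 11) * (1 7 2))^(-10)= ((1 3 6 9 4 11 7 2))^(-10)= (1 7 4 6)(2 11 9 3)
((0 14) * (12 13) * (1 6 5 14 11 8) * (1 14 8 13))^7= ((0 11 13 12 1 6 5 8 14))^7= (0 8 6 12 11 14 5 1 13)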